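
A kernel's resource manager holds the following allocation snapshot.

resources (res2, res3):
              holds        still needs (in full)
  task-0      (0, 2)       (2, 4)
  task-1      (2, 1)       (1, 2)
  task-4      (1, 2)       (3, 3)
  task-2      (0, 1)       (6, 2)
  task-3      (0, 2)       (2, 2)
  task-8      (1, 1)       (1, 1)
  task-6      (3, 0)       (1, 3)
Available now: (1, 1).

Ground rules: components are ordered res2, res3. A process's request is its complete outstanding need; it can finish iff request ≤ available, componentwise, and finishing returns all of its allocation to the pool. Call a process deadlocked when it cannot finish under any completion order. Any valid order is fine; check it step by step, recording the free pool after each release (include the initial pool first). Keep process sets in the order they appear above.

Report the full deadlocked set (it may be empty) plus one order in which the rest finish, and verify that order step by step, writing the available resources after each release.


No process is deadlocked.
Key observation: the pool covers task-8 at once, and every later process fits after earlier releases.
The rest can finish in the order task-8, task-3, task-1, task-0, task-6, task-2, task-4. Check, step by step:
  pool = (1, 1)
  task-8: need (1, 1) fits (1, 1); releases (1, 1), pool now (2, 2)
  task-3: need (2, 2) fits (2, 2); releases (0, 2), pool now (2, 4)
  task-1: need (1, 2) fits (2, 4); releases (2, 1), pool now (4, 5)
  task-0: need (2, 4) fits (4, 5); releases (0, 2), pool now (4, 7)
  task-6: need (1, 3) fits (4, 7); releases (3, 0), pool now (7, 7)
  task-2: need (6, 2) fits (7, 7); releases (0, 1), pool now (7, 8)
  task-4: need (3, 3) fits (7, 8); releases (1, 2), pool now (8, 10)


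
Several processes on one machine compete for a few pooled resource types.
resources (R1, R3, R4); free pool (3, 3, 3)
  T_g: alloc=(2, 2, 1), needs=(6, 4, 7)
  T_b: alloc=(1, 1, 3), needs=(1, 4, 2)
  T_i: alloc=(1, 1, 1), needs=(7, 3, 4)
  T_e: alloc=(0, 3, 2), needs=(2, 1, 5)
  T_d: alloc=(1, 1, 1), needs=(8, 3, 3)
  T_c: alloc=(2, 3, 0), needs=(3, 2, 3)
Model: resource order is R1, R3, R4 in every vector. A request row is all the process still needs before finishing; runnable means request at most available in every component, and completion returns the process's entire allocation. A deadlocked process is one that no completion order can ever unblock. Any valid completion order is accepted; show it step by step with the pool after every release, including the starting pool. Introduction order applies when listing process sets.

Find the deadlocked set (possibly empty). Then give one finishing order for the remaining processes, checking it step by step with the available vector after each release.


The deadlocked set is empty.
Key observation: no deadlock: T_c fits now, and the freed resources carry the rest through.
A valid finishing order for the others: T_c, T_b, T_e, T_g, T_i, T_d. Verifying each step:
  pool = (3, 3, 3)
  T_c needs (3, 2, 3) <= (3, 3, 3) -> finishes; pool += (2, 3, 0) = (5, 6, 3)
  T_b needs (1, 4, 2) <= (5, 6, 3) -> finishes; pool += (1, 1, 3) = (6, 7, 6)
  T_e needs (2, 1, 5) <= (6, 7, 6) -> finishes; pool += (0, 3, 2) = (6, 10, 8)
  T_g needs (6, 4, 7) <= (6, 10, 8) -> finishes; pool += (2, 2, 1) = (8, 12, 9)
  T_i needs (7, 3, 4) <= (8, 12, 9) -> finishes; pool += (1, 1, 1) = (9, 13, 10)
  T_d needs (8, 3, 3) <= (9, 13, 10) -> finishes; pool += (1, 1, 1) = (10, 14, 11)


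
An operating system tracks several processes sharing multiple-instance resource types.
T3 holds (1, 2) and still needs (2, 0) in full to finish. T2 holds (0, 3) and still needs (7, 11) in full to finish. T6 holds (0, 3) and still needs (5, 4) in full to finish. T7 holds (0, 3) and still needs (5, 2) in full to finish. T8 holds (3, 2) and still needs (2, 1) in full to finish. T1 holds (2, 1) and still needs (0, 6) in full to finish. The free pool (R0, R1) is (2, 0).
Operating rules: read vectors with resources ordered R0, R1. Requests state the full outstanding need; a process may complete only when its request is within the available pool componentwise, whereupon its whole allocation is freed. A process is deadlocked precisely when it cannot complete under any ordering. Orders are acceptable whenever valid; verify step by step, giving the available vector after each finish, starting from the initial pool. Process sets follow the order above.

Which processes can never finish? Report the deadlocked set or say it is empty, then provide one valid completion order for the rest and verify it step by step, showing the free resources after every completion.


Nothing here is deadlocked.
Key observation: no deadlock: T3 fits now, and the freed resources carry the rest through.
The rest can finish in the order T3, T8, T6, T7, T1, T2. Verifying each step:
  pool = (2, 0)
  T3 needs (2, 0) <= (2, 0) -> finishes; pool += (1, 2) = (3, 2)
  T8 needs (2, 1) <= (3, 2) -> finishes; pool += (3, 2) = (6, 4)
  T6 needs (5, 4) <= (6, 4) -> finishes; pool += (0, 3) = (6, 7)
  T7 needs (5, 2) <= (6, 7) -> finishes; pool += (0, 3) = (6, 10)
  T1 needs (0, 6) <= (6, 10) -> finishes; pool += (2, 1) = (8, 11)
  T2 needs (7, 11) <= (8, 11) -> finishes; pool += (0, 3) = (8, 14)


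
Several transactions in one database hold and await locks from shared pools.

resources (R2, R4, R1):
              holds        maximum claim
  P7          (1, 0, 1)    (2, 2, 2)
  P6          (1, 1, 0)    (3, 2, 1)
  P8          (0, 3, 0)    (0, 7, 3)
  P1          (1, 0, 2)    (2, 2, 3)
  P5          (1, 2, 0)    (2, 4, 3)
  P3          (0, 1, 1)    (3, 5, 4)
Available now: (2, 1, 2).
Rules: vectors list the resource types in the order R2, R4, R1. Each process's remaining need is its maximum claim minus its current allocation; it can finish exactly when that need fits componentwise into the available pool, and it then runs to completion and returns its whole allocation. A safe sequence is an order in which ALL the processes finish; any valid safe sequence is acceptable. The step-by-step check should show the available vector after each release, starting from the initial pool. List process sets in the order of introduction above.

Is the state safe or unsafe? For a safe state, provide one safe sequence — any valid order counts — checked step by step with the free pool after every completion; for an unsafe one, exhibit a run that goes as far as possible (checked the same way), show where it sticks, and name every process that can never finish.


SAFE, for example via the order P6, P7, P5, P3, P8, P1.
Key observation: P6 marks the first exact bind of the order: its need (2, 1, 1) fits the free (2, 1, 2) with zero slack on a requested resource.
Check, step by step:
  pool = (2, 1, 2)
  run P6 (needs (2, 1, 1), free (2, 1, 2)); after release of (1, 1, 0) the pool is (3, 2, 2)
  run P7 (needs (1, 2, 1), free (3, 2, 2)); after release of (1, 0, 1) the pool is (4, 2, 3)
  run P5 (needs (1, 2, 3), free (4, 2, 3)); after release of (1, 2, 0) the pool is (5, 4, 3)
  run P3 (needs (3, 4, 3), free (5, 4, 3)); after release of (0, 1, 1) the pool is (5, 5, 4)
  run P8 (needs (0, 4, 3), free (5, 5, 4)); after release of (0, 3, 0) the pool is (5, 8, 4)
  run P1 (needs (1, 2, 1), free (5, 8, 4)); after release of (1, 0, 2) the pool is (6, 8, 6)


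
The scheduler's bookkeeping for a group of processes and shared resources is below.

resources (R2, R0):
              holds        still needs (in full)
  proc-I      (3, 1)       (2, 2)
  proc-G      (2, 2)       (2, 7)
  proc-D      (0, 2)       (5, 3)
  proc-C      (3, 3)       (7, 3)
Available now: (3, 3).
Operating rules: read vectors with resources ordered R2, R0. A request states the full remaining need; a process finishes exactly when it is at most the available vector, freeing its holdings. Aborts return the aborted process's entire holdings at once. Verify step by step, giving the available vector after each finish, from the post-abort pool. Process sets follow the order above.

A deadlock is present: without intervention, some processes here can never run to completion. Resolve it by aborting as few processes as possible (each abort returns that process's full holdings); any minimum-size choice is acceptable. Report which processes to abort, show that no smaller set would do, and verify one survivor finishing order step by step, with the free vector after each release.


Abort proc-C.
Key observation: the deadlocked proc-G becomes finishable only because proc-C released (3, 3); it completes at step 3 below.
No smaller set exists: with zero aborts the deadlock remains.
The survivors complete as proc-I, proc-D, proc-G. Step-by-step check (starting from the post-abort pool):
  pool = (6, 6)
  proc-I needs (2, 2) <= (6, 6) -> finishes; pool += (3, 1) = (9, 7)
  proc-D needs (5, 3) <= (9, 7) -> finishes; pool += (0, 2) = (9, 9)
  proc-G needs (2, 7) <= (9, 9) -> finishes; pool += (2, 2) = (11, 11)


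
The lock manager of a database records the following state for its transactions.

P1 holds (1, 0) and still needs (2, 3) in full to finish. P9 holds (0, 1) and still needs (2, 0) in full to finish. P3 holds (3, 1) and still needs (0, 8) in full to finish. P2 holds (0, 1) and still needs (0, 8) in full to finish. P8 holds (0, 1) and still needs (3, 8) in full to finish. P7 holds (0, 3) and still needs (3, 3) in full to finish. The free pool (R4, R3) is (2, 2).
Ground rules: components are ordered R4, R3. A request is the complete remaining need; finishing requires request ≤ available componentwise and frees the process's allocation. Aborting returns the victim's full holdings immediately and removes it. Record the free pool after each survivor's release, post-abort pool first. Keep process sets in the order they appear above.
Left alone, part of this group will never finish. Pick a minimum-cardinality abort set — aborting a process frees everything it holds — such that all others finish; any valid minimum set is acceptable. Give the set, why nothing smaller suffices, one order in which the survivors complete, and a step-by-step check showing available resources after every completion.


The answer: abort P3 and P8.
Key observation: P2 had no path to completion before; after the abort of P3 and P8 ((3, 2) returned), step 4 is where it fits.
No one abort is enough; case by case: P1 alone leaves P3 blocked (short on R3); P9 alone leaves P3 blocked (short on R3); P3 alone leaves P2 blocked (short on R3); P2 alone leaves P3 blocked (short on R3); P8 alone leaves P3 blocked (short on R3); P7 alone leaves P3 blocked (short on R3).
The survivors complete as P7, P1, P9, P2. Verifying each step (starting from the post-abort pool):
  pool = (5, 4)
  P7 needs (3, 3) <= (5, 4) -> finishes; pool += (0, 3) = (5, 7)
  P1 needs (2, 3) <= (5, 7) -> finishes; pool += (1, 0) = (6, 7)
  P9 needs (2, 0) <= (6, 7) -> finishes; pool += (0, 1) = (6, 8)
  P2 needs (0, 8) <= (6, 8) -> finishes; pool += (0, 1) = (6, 9)


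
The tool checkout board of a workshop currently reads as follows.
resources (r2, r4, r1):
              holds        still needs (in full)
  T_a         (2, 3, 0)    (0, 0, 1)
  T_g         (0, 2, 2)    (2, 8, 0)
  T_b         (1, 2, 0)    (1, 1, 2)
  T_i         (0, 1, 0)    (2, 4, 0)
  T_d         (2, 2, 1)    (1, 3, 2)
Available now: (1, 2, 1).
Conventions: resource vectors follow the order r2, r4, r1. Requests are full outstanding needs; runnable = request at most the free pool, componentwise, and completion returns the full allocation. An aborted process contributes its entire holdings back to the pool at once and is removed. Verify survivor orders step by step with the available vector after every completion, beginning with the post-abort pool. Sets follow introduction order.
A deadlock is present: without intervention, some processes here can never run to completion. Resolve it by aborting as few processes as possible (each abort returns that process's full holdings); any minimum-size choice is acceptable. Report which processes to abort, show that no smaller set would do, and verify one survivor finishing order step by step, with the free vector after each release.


Abort T_g.
Key observation: T_d was stuck for good until T_g gave back (0, 2, 2); in the order shown it finishes at step 1.
Why nothing smaller works: aborting no one leaves the state deadlocked as given.
Survivors finish in the order: T_d, T_i, T_a, T_b. Verifying each step (pool after the aborts first):
  pool = (1, 4, 3)
  T_d needs (1, 3, 2) <= (1, 4, 3) -> finishes; pool += (2, 2, 1) = (3, 6, 4)
  T_i needs (2, 4, 0) <= (3, 6, 4) -> finishes; pool += (0, 1, 0) = (3, 7, 4)
  T_a needs (0, 0, 1) <= (3, 7, 4) -> finishes; pool += (2, 3, 0) = (5, 10, 4)
  T_b needs (1, 1, 2) <= (5, 10, 4) -> finishes; pool += (1, 2, 0) = (6, 12, 4)


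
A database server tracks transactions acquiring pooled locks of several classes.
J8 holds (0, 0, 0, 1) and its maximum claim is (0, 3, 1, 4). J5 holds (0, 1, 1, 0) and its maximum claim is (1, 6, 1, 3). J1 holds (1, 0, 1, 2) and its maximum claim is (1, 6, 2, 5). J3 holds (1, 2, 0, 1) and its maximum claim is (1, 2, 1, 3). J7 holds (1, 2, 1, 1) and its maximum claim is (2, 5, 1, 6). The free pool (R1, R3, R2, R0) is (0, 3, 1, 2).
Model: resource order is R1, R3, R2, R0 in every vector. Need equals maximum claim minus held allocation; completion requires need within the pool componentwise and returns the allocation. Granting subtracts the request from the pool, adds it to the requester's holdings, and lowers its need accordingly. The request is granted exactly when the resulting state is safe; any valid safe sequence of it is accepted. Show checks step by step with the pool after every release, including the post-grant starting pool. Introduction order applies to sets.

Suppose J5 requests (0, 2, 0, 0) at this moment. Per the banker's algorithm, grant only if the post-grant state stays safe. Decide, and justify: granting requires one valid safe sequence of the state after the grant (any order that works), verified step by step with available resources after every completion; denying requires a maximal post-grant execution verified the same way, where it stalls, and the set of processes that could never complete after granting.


GRANT. The post-grant state is safe; one safe sequence: J3, J5, J8, J1, J7.
Key observation: post-grant, (0, 1, 1, 2) remains, and an order beginning with J3 completes everyone.
Check on the post-grant state, step by step:
  pool = (0, 1, 1, 2)
  J3: need (0, 0, 1, 2) fits (0, 1, 1, 2); releases (1, 2, 0, 1), pool now (1, 3, 1, 3)
  J5: need (1, 3, 0, 3) fits (1, 3, 1, 3); releases (0, 3, 1, 0), pool now (1, 6, 2, 3)
  J8: need (0, 3, 1, 3) fits (1, 6, 2, 3); releases (0, 0, 0, 1), pool now (1, 6, 2, 4)
  J1: need (0, 6, 1, 3) fits (1, 6, 2, 4); releases (1, 0, 1, 2), pool now (2, 6, 3, 6)
  J7: need (1, 3, 0, 5) fits (2, 6, 3, 6); releases (1, 2, 1, 1), pool now (3, 8, 4, 7)


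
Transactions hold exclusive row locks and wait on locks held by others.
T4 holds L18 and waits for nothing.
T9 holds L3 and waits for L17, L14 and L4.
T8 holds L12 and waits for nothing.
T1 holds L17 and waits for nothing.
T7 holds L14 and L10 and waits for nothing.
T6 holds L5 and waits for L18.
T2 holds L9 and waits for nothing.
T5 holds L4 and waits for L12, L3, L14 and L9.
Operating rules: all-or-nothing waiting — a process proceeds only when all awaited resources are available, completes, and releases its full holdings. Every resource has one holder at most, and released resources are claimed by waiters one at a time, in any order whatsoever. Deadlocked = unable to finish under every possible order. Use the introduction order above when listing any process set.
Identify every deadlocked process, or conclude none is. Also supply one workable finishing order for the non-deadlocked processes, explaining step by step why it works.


Deadlocked: T9 and T5.
Key observation: T9 -> T5 -> T9 is a circular wait — nothing in it can go first; no other process is dragged down with it.
One completion order for the rest: T4, T8, T6, T1, T2, T7.
Verifying each step:
  T4: no waits; runs immediately, freeing L18
  T8: no waits; runs immediately, freeing L12
  T6: everything it awaited (L18) is free; runs, freeing L5
  T1: no waits; runs immediately, freeing L17
  T2: no waits; runs immediately, freeing L9
  T7: no waits; runs immediately, freeing L14 and L10


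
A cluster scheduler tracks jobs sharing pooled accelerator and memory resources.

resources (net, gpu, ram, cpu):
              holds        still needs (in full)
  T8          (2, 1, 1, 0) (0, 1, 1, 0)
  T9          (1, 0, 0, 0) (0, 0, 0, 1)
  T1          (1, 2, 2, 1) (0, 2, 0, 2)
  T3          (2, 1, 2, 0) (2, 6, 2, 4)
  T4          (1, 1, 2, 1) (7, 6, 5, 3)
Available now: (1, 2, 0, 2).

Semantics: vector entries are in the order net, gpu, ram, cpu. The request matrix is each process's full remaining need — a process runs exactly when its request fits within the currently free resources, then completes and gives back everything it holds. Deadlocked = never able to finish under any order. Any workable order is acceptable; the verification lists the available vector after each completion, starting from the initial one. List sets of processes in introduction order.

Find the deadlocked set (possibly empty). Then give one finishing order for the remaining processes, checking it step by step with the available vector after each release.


The deadlocked set is T3 and T4.
Key observation: even finishing T1, T8, T9 leaves just (5, 5, 3, 3) free — too little gpu for any of the remaining processes.
One completion order for the rest: T1, T8, T9. Step-by-step check:
  pool = (1, 2, 0, 2)
  T1 needs (0, 2, 0, 2) <= (1, 2, 0, 2) -> finishes; pool += (1, 2, 2, 1) = (2, 4, 2, 3)
  T8 needs (0, 1, 1, 0) <= (2, 4, 2, 3) -> finishes; pool += (2, 1, 1, 0) = (4, 5, 3, 3)
  T9 needs (0, 0, 0, 1) <= (4, 5, 3, 3) -> finishes; pool += (1, 0, 0, 0) = (5, 5, 3, 3)
The blocked processes can never fit:
  T3 still needs (2, 6, 2, 4) but only (5, 5, 3, 3) is free — short on gpu and cpu
  T4 still needs (7, 6, 5, 3) but only (5, 5, 3, 3) is free — short on net, gpu and ram


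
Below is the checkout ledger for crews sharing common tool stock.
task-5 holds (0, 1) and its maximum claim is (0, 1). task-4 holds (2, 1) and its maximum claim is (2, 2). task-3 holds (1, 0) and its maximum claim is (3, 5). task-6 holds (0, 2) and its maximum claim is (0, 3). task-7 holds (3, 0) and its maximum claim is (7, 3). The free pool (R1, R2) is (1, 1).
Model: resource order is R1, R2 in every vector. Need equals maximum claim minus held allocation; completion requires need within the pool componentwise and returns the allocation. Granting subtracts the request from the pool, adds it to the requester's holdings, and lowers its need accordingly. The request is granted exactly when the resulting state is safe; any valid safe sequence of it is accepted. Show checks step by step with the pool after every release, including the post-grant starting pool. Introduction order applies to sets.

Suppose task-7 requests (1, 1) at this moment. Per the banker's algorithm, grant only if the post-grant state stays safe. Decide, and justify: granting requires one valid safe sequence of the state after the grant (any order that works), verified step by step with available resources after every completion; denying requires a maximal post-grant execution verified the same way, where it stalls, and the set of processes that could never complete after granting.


DENY: after the grant no complete ordering would exist.
Key observation: after task-5, task-6, task-4 the pool peaks at (2, 4), and each blocked process is short somewhere: task-3 on R2; task-7 on R1.
On the post-grant state, task-5, task-6, task-4 is a maximal run — nothing extends it. Step-by-step check:
  pool = (0, 0)
  run task-5 (needs (0, 0), free (0, 0)); after release of (0, 1) the pool is (0, 1)
  run task-6 (needs (0, 1), free (0, 1)); after release of (0, 2) the pool is (0, 3)
  run task-4 (needs (0, 1), free (0, 3)); after release of (2, 1) the pool is (2, 4)
  task-3 cannot run: need (2, 5) vs free (2, 4) (insufficient R2)
  task-7 cannot run: need (3, 2) vs free (2, 4) (insufficient R1)
Had the request been granted, task-3 and task-7 could never finish.


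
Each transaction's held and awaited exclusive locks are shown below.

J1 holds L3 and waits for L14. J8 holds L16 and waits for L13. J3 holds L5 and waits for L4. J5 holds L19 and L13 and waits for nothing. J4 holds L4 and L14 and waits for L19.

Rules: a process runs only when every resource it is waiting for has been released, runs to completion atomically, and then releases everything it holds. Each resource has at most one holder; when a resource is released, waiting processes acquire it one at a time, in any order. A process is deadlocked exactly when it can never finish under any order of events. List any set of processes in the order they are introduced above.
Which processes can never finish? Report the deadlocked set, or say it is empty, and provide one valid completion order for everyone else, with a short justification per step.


Nothing here is deadlocked.
Key observation: although several processes wait, no cycle exists — each chain bottoms out at a free runner.
The rest can finish in the order J5, J8, J4, J3, J1.
Verifying each step:
  run J5 (it waits on nothing); releases L19 and L13
  run J8 (all its waits — L13 — are resolved); releases L16
  run J4 (all its waits — L19 — are resolved); releases L4 and L14
  run J3 (all its waits — L4 — are resolved); releases L5
  run J1 (all its waits — L14 — are resolved); releases L3


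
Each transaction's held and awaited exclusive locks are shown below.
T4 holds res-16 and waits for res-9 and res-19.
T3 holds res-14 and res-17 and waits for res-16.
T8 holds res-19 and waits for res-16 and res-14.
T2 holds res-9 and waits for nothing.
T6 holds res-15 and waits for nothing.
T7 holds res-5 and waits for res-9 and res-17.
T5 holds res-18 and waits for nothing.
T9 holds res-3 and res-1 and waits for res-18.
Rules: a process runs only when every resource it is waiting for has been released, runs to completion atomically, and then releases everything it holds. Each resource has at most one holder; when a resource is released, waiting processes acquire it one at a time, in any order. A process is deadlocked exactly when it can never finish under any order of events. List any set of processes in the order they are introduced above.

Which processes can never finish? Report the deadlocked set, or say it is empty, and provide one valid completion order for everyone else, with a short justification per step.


The deadlocked set is T4, T3, T8 and T7.
Key observation: nobody on the ring T4 -> T8 -> T4 can start until another member finishes, which never happens; T3 is caught in further circular waits and T7 waits into the deadlock from upstream.
A valid finishing order for the others: T6, T2, T5, T9.
Verifying each step:
  run T6 (it waits on nothing); releases res-15
  run T2 (it waits on nothing); releases res-9
  run T5 (it waits on nothing); releases res-18
  T9 waits on res-18 — all released -> runs and releases res-3 and res-1


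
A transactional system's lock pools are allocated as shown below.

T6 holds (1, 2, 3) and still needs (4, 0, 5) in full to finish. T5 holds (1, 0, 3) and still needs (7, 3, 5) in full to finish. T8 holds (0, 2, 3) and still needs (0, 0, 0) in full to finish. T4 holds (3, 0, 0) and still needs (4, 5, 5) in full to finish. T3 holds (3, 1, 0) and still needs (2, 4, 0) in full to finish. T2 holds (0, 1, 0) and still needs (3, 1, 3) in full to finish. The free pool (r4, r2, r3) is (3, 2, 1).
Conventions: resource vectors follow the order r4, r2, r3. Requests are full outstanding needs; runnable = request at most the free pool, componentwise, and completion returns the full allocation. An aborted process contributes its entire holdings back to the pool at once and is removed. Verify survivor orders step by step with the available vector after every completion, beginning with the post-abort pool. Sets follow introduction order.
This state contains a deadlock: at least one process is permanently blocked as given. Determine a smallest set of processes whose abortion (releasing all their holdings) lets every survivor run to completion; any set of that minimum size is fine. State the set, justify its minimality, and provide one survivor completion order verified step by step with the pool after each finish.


Abort T5.
Key observation: the deadlocked T6 becomes finishable only because T5 released (1, 0, 3); it completes at step 4 below.
No smaller set exists: with zero aborts the deadlock remains.
One survivor order: T8, T3, T2, T6, T4. Step-by-step check (post-abort pool first):
  pool = (4, 2, 4)
  run T8 (needs (0, 0, 0), free (4, 2, 4)); after release of (0, 2, 3) the pool is (4, 4, 7)
  run T3 (needs (2, 4, 0), free (4, 4, 7)); after release of (3, 1, 0) the pool is (7, 5, 7)
  run T2 (needs (3, 1, 3), free (7, 5, 7)); after release of (0, 1, 0) the pool is (7, 6, 7)
  run T6 (needs (4, 0, 5), free (7, 6, 7)); after release of (1, 2, 3) the pool is (8, 8, 10)
  run T4 (needs (4, 5, 5), free (8, 8, 10)); after release of (3, 0, 0) the pool is (11, 8, 10)


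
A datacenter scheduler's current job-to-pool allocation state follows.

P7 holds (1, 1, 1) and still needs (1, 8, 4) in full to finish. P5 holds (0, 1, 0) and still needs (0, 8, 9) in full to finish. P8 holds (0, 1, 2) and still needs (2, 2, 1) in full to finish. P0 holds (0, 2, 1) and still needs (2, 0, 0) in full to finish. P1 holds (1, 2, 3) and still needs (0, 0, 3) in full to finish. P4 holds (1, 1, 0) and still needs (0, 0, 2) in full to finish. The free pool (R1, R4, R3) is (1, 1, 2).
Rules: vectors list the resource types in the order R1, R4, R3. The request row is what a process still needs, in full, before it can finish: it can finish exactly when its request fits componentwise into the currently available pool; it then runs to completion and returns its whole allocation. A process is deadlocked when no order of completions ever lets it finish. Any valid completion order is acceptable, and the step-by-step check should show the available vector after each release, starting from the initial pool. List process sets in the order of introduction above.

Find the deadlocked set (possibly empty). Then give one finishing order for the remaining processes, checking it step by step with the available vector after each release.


Deadlocked: P7 and P5.
Key observation: no order helps: past P4, P0, P8, P1, the free pool tops out at (3, 7, 8), below what each blocked process needs in R4.
The rest can finish in the order P4, P0, P8, P1. Walking it through:
  pool = (1, 1, 2)
  P4: need (0, 0, 2) fits (1, 1, 2); releases (1, 1, 0), pool now (2, 2, 2)
  P0: need (2, 0, 0) fits (2, 2, 2); releases (0, 2, 1), pool now (2, 4, 3)
  P8: need (2, 2, 1) fits (2, 4, 3); releases (0, 1, 2), pool now (2, 5, 5)
  P1: need (0, 0, 3) fits (2, 5, 5); releases (1, 2, 3), pool now (3, 7, 8)
The blocked processes can never fit:
  P7 still needs (1, 8, 4) but only (3, 7, 8) is free — short on R4
  P5 still needs (0, 8, 9) but only (3, 7, 8) is free — short on R4 and R3


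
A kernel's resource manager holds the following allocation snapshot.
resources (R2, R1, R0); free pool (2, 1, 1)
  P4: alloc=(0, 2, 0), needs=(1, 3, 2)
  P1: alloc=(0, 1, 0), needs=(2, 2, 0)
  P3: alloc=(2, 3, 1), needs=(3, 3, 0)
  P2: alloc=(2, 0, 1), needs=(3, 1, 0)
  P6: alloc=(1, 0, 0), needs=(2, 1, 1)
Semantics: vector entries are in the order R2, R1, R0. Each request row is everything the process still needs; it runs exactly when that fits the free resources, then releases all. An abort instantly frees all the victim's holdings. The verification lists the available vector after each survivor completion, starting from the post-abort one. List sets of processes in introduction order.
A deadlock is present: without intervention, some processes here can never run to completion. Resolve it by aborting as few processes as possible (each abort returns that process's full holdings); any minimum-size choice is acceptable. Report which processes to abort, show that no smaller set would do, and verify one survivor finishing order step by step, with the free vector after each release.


Abort P3.
Key observation: P4 could never have finished before the abort; with (2, 3, 1) returned by P3, it fits at step 1.
Minimality: the empty abort set fails — the state is deadlocked as it stands.
The survivors complete as P4, P6, P1, P2. Check, step by step (starting from the post-abort pool):
  pool = (4, 4, 2)
  P4 needs (1, 3, 2) <= (4, 4, 2) -> finishes; pool += (0, 2, 0) = (4, 6, 2)
  P6 needs (2, 1, 1) <= (4, 6, 2) -> finishes; pool += (1, 0, 0) = (5, 6, 2)
  P1 needs (2, 2, 0) <= (5, 6, 2) -> finishes; pool += (0, 1, 0) = (5, 7, 2)
  P2 needs (3, 1, 0) <= (5, 7, 2) -> finishes; pool += (2, 0, 1) = (7, 7, 3)


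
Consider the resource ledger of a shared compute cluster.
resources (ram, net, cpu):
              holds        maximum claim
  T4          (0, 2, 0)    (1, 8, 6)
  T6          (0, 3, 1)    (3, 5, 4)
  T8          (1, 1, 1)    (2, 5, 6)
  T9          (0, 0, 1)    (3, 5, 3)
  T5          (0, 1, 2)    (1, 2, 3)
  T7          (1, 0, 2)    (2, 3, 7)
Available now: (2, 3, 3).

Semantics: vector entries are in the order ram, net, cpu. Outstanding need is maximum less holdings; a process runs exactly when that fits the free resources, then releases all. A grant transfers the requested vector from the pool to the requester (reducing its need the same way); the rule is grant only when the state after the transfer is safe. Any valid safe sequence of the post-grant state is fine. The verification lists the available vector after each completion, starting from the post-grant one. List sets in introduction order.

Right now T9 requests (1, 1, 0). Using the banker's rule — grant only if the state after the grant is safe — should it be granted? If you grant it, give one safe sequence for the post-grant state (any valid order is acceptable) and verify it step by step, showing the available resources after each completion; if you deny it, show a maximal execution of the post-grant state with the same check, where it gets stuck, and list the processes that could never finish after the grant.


DENY — the pretend-granted state is unsafe.
Key observation: after T5, T7 the pool peaks at (2, 3, 7), and each blocked process is short somewhere: T4 on net; T6 on ram; T8 on net; T9 on net.
After a pretend grant, a maximal execution: T5, T7 — then nothing else fits. Verifying each step:
  pool = (1, 2, 3)
  T5: need (1, 1, 1) fits (1, 2, 3); releases (0, 1, 2), pool now (1, 3, 5)
  T7: need (1, 3, 5) fits (1, 3, 5); releases (1, 0, 2), pool now (2, 3, 7)
  T4 cannot run: need (1, 6, 6) vs free (2, 3, 7) (insufficient net)
  T6 cannot run: need (3, 2, 3) vs free (2, 3, 7) (insufficient ram)
  T8 cannot run: need (1, 4, 5) vs free (2, 3, 7) (insufficient net)
  T9 cannot run: need (2, 4, 2) vs free (2, 3, 7) (insufficient net)
Processes that could never finish after the grant: T4, T6, T8 and T9.


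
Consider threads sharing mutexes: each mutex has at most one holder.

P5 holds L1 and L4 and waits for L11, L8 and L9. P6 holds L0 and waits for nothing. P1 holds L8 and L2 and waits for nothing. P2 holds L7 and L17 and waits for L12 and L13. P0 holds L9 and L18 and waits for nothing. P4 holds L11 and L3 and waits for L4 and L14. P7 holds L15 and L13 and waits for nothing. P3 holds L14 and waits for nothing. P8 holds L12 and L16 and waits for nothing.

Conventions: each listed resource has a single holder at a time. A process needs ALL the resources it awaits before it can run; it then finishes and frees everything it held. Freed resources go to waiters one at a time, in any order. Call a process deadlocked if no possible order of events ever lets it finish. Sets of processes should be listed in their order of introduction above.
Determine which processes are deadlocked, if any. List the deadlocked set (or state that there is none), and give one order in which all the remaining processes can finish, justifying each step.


The deadlocked set is P5 and P4.
Key observation: along P5 -> P4 -> P5, each member waits on what the next one holds — a deadlock; no other process is dragged down with it.
One completion order for the rest: P1, P8, P7, P2, P6, P0, P3.
Walking it through:
  P1: no waits; runs immediately, freeing L8 and L2
  P8: no waits; runs immediately, freeing L12 and L16
  P7: no waits; runs immediately, freeing L15 and L13
  P2: everything it awaited (L12 and L13) is free; runs, freeing L7 and L17
  P6: no waits; runs immediately, freeing L0
  P0: no waits; runs immediately, freeing L9 and L18
  P3: no waits; runs immediately, freeing L14


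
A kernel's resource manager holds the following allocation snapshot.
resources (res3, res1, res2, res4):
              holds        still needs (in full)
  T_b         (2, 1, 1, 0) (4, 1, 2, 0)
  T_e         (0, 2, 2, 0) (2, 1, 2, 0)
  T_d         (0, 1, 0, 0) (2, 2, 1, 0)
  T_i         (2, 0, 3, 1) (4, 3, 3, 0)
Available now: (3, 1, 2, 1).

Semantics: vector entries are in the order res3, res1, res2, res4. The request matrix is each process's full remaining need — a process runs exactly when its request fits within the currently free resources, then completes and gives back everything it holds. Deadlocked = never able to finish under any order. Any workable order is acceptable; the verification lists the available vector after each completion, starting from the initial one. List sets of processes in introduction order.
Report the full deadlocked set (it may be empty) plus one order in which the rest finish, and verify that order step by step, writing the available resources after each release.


The deadlocked set is T_b and T_i.
Key observation: the pool after T_e, T_d is (3, 4, 4, 1); every surviving request exceeds it in res3, so progress ends there.
One completion order for the rest: T_e, T_d. Check, step by step:
  pool = (3, 1, 2, 1)
  T_e needs (2, 1, 2, 0) <= (3, 1, 2, 1) -> finishes; pool += (0, 2, 2, 0) = (3, 3, 4, 1)
  T_d needs (2, 2, 1, 0) <= (3, 3, 4, 1) -> finishes; pool += (0, 1, 0, 0) = (3, 4, 4, 1)
None of the blocked processes ever fits:
  T_b still needs (4, 1, 2, 0) but only (3, 4, 4, 1) is free — short on res3
  T_i still needs (4, 3, 3, 0) but only (3, 4, 4, 1) is free — short on res3


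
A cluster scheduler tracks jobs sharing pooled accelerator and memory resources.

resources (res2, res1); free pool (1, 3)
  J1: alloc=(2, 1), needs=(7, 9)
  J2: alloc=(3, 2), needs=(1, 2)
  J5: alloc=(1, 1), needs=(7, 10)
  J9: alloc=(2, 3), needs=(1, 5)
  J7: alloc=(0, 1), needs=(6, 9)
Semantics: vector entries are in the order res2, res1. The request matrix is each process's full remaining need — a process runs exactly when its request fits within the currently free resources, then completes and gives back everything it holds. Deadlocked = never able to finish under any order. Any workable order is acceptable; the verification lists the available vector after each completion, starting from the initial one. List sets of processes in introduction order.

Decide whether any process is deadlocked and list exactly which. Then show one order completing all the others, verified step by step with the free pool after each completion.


The deadlocked set is J1, J5 and J7.
Key observation: the wall is res1: completing J2, J9 brings the pool only to (6, 8), and all the rest need more.
The rest can finish in the order J2, J9. Check, step by step:
  pool = (1, 3)
  run J2 (needs (1, 2), free (1, 3)); after release of (3, 2) the pool is (4, 5)
  run J9 (needs (1, 5), free (4, 5)); after release of (2, 3) the pool is (6, 8)
The stuck group stays short no matter what:
  J1 still needs (7, 9) but only (6, 8) is free — short on res2 and res1
  J5 still needs (7, 10) but only (6, 8) is free — short on res2 and res1
  J7 still needs (6, 9) but only (6, 8) is free — short on res1


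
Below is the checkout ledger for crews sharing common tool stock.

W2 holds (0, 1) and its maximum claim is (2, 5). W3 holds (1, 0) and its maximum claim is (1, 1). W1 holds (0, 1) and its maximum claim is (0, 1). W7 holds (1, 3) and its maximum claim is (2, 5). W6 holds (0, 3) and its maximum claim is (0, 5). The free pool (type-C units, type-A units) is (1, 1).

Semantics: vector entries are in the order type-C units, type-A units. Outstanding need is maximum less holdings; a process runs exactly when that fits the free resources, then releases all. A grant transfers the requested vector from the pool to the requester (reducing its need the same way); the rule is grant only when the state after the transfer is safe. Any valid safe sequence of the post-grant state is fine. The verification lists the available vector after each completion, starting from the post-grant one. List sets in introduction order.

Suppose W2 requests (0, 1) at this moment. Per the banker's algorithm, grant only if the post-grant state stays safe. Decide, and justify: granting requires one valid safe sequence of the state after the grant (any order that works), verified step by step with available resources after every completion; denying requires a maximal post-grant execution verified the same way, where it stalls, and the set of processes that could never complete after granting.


DENY. Granting would leave the state unsafe.
Key observation: after W1, W3 complete, (2, 1) is the best the pool ever gets, yet each leftover process wants more type-A units.
On the post-grant state, W1, W3 is a maximal run — nothing extends it. Verifying each step:
  pool = (1, 0)
  W1 needs (0, 0) <= (1, 0) -> finishes; pool += (0, 1) = (1, 1)
  W3 needs (0, 1) <= (1, 1) -> finishes; pool += (1, 0) = (2, 1)
  W2 cannot run: need (2, 3) vs free (2, 1) (insufficient type-A units)
  W7 cannot run: need (1, 2) vs free (2, 1) (insufficient type-A units)
  W6 cannot run: need (0, 2) vs free (2, 1) (insufficient type-A units)
Had the request been granted, W2, W7 and W6 could never finish.


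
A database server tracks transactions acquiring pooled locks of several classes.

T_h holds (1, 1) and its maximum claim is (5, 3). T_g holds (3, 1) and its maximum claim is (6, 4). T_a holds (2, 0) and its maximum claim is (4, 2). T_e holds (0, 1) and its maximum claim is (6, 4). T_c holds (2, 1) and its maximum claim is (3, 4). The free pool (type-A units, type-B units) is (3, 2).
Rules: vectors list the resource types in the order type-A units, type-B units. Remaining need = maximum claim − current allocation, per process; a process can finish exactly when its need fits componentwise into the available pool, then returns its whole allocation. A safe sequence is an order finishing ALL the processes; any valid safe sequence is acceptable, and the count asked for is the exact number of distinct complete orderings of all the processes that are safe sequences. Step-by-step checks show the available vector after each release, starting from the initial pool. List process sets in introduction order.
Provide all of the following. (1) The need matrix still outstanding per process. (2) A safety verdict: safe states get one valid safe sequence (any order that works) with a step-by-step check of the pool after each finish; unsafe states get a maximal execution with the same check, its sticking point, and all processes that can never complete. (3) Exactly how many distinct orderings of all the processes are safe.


(1) Remaining need (order type-A units, type-B units):
  T_h: (4, 2)
  T_g: (3, 3)
  T_a: (2, 2)
  T_e: (6, 3)
  T_c: (1, 3)
(2) SAFE — a valid safe sequence is T_a, T_h, T_c, T_e, T_g.
Key observation: at T_a the run first touches a limit — (2, 2) against (3, 2), exact on a resource it actually requests.
Step-by-step check:
  pool = (3, 2)
  run T_a (needs (2, 2), free (3, 2)); after release of (2, 0) the pool is (5, 2)
  run T_h (needs (4, 2), free (5, 2)); after release of (1, 1) the pool is (6, 3)
  run T_c (needs (1, 3), free (6, 3)); after release of (2, 1) the pool is (8, 4)
  run T_e (needs (6, 3), free (8, 4)); after release of (0, 1) the pool is (8, 5)
  run T_g (needs (3, 3), free (8, 5)); after release of (3, 1) the pool is (11, 6)
(3) Precisely 6 of the possible complete orderings are safe sequences.
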